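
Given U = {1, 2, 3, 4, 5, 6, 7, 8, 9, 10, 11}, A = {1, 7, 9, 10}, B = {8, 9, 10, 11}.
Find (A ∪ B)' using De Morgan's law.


U = {1, 2, 3, 4, 5, 6, 7, 8, 9, 10, 11}
A = {1, 7, 9, 10}, B = {8, 9, 10, 11}
A ∪ B = {1, 7, 8, 9, 10, 11}
(A ∪ B)' = U \ (A ∪ B) = {2, 3, 4, 5, 6}
Verification via A' ∩ B': A' = {2, 3, 4, 5, 6, 8, 11}, B' = {1, 2, 3, 4, 5, 6, 7}
A' ∩ B' = {2, 3, 4, 5, 6} ✓

{2, 3, 4, 5, 6}


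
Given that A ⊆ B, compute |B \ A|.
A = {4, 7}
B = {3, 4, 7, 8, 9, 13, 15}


Set A = {4, 7}, |A| = 2
Set B = {3, 4, 7, 8, 9, 13, 15}, |B| = 7
Since A ⊆ B: B \ A = {3, 8, 9, 13, 15}
|B| - |A| = 7 - 2 = 5

5


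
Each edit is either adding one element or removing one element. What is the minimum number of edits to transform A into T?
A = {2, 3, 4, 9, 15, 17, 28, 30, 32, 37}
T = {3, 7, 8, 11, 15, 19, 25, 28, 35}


Set A = {2, 3, 4, 9, 15, 17, 28, 30, 32, 37}
Set T = {3, 7, 8, 11, 15, 19, 25, 28, 35}
Elements to remove from A (in A, not in T): {2, 4, 9, 17, 30, 32, 37} → 7 removals
Elements to add to A (in T, not in A): {7, 8, 11, 19, 25, 35} → 6 additions
Total edits = 7 + 6 = 13

13


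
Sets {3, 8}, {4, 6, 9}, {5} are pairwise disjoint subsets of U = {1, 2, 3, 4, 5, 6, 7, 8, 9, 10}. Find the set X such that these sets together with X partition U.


U = {1, 2, 3, 4, 5, 6, 7, 8, 9, 10}
Shown blocks: {3, 8}, {4, 6, 9}, {5}
A partition's blocks are pairwise disjoint and cover U, so the missing block = U \ (union of shown blocks).
Union of shown blocks: {3, 4, 5, 6, 8, 9}
Missing block = U \ (union) = {1, 2, 7, 10}

{1, 2, 7, 10}


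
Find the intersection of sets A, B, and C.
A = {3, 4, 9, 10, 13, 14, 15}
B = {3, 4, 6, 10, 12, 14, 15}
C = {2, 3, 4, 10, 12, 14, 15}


Set A = {3, 4, 9, 10, 13, 14, 15}
Set B = {3, 4, 6, 10, 12, 14, 15}
Set C = {2, 3, 4, 10, 12, 14, 15}
First, A ∩ B = {3, 4, 10, 14, 15}
Then, (A ∩ B) ∩ C = {3, 4, 10, 14, 15}

{3, 4, 10, 14, 15}


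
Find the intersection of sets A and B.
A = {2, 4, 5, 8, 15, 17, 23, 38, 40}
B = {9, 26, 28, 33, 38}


Set A = {2, 4, 5, 8, 15, 17, 23, 38, 40}
Set B = {9, 26, 28, 33, 38}
A ∩ B includes only elements in both sets.
Check each element of A against B:
2 ✗, 4 ✗, 5 ✗, 8 ✗, 15 ✗, 17 ✗, 23 ✗, 38 ✓, 40 ✗
A ∩ B = {38}

{38}


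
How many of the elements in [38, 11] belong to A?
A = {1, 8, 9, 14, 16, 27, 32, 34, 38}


Set A = {1, 8, 9, 14, 16, 27, 32, 34, 38}
Candidates: [38, 11]
Check each candidate:
38 ∈ A, 11 ∉ A
Count of candidates in A: 1

1


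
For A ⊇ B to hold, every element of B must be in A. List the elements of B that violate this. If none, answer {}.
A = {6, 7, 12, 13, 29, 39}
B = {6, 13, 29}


Set A = {6, 7, 12, 13, 29, 39}
Set B = {6, 13, 29}
Check each element of B against A:
6 ∈ A, 13 ∈ A, 29 ∈ A
Elements of B not in A: {}

{}


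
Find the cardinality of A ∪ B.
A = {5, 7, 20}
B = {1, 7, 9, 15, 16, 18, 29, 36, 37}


Set A = {5, 7, 20}, |A| = 3
Set B = {1, 7, 9, 15, 16, 18, 29, 36, 37}, |B| = 9
A ∩ B = {7}, |A ∩ B| = 1
|A ∪ B| = |A| + |B| - |A ∩ B| = 3 + 9 - 1 = 11

11


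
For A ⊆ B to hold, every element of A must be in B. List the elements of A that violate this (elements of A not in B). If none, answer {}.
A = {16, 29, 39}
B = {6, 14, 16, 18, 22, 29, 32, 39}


Set A = {16, 29, 39}
Set B = {6, 14, 16, 18, 22, 29, 32, 39}
Check each element of A against B:
16 ∈ B, 29 ∈ B, 39 ∈ B
Elements of A not in B: {}

{}


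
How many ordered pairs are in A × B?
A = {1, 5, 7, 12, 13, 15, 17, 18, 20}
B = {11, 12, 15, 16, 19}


Set A = {1, 5, 7, 12, 13, 15, 17, 18, 20} has 9 elements.
Set B = {11, 12, 15, 16, 19} has 5 elements.
|A × B| = |A| × |B| = 9 × 5 = 45

45


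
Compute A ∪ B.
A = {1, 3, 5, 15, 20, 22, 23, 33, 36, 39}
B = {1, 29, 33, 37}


Set A = {1, 3, 5, 15, 20, 22, 23, 33, 36, 39}
Set B = {1, 29, 33, 37}
A ∪ B includes all elements in either set.
Elements from A: {1, 3, 5, 15, 20, 22, 23, 33, 36, 39}
Elements from B not already included: {29, 37}
A ∪ B = {1, 3, 5, 15, 20, 22, 23, 29, 33, 36, 37, 39}

{1, 3, 5, 15, 20, 22, 23, 29, 33, 36, 37, 39}


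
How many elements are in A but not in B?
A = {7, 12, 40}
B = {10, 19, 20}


Set A = {7, 12, 40}
Set B = {10, 19, 20}
A \ B = {7, 12, 40}
|A \ B| = 3

3


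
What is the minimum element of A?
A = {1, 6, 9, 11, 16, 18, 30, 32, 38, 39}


Set A = {1, 6, 9, 11, 16, 18, 30, 32, 38, 39}
Elements in ascending order: 1, 6, 9, 11, 16, 18, 30, 32, 38, 39
The smallest element is 1.

1


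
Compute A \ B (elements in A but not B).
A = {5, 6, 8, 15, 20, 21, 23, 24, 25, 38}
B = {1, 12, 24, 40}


Set A = {5, 6, 8, 15, 20, 21, 23, 24, 25, 38}
Set B = {1, 12, 24, 40}
A \ B includes elements in A that are not in B.
Check each element of A:
5 (not in B, keep), 6 (not in B, keep), 8 (not in B, keep), 15 (not in B, keep), 20 (not in B, keep), 21 (not in B, keep), 23 (not in B, keep), 24 (in B, remove), 25 (not in B, keep), 38 (not in B, keep)
A \ B = {5, 6, 8, 15, 20, 21, 23, 25, 38}

{5, 6, 8, 15, 20, 21, 23, 25, 38}


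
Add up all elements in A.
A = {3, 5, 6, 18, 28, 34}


Set A = {3, 5, 6, 18, 28, 34}
Sum = 3 + 5 + 6 + 18 + 28 + 34 = 94

94


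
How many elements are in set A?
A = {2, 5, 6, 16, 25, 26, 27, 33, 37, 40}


Set A = {2, 5, 6, 16, 25, 26, 27, 33, 37, 40}
Listing elements: 2, 5, 6, 16, 25, 26, 27, 33, 37, 40
Counting: 10 elements
|A| = 10

10


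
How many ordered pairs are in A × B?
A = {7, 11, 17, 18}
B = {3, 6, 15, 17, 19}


Set A = {7, 11, 17, 18} has 4 elements.
Set B = {3, 6, 15, 17, 19} has 5 elements.
|A × B| = |A| × |B| = 4 × 5 = 20

20


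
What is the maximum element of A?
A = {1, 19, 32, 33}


Set A = {1, 19, 32, 33}
Elements in ascending order: 1, 19, 32, 33
The largest element is 33.

33


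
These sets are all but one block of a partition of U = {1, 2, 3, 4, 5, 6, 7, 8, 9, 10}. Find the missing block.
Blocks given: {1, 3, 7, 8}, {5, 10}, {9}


U = {1, 2, 3, 4, 5, 6, 7, 8, 9, 10}
Shown blocks: {1, 3, 7, 8}, {5, 10}, {9}
A partition's blocks are pairwise disjoint and cover U, so the missing block = U \ (union of shown blocks).
Union of shown blocks: {1, 3, 5, 7, 8, 9, 10}
Missing block = U \ (union) = {2, 4, 6}

{2, 4, 6}


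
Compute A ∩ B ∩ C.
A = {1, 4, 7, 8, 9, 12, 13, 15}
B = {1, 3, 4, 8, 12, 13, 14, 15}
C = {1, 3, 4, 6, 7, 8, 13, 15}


Set A = {1, 4, 7, 8, 9, 12, 13, 15}
Set B = {1, 3, 4, 8, 12, 13, 14, 15}
Set C = {1, 3, 4, 6, 7, 8, 13, 15}
First, A ∩ B = {1, 4, 8, 12, 13, 15}
Then, (A ∩ B) ∩ C = {1, 4, 8, 13, 15}

{1, 4, 8, 13, 15}


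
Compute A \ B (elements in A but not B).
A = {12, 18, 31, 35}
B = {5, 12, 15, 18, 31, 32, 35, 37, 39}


Set A = {12, 18, 31, 35}
Set B = {5, 12, 15, 18, 31, 32, 35, 37, 39}
A \ B includes elements in A that are not in B.
Check each element of A:
12 (in B, remove), 18 (in B, remove), 31 (in B, remove), 35 (in B, remove)
A \ B = {}

{}


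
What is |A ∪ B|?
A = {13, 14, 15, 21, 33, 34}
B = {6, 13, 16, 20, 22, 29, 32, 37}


Set A = {13, 14, 15, 21, 33, 34}, |A| = 6
Set B = {6, 13, 16, 20, 22, 29, 32, 37}, |B| = 8
A ∩ B = {13}, |A ∩ B| = 1
|A ∪ B| = |A| + |B| - |A ∩ B| = 6 + 8 - 1 = 13

13


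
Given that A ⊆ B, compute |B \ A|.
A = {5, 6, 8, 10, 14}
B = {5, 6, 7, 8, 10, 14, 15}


Set A = {5, 6, 8, 10, 14}, |A| = 5
Set B = {5, 6, 7, 8, 10, 14, 15}, |B| = 7
Since A ⊆ B: B \ A = {7, 15}
|B| - |A| = 7 - 5 = 2

2


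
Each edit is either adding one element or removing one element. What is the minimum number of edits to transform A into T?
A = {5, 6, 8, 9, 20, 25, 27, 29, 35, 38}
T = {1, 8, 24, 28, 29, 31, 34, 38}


Set A = {5, 6, 8, 9, 20, 25, 27, 29, 35, 38}
Set T = {1, 8, 24, 28, 29, 31, 34, 38}
Elements to remove from A (in A, not in T): {5, 6, 9, 20, 25, 27, 35} → 7 removals
Elements to add to A (in T, not in A): {1, 24, 28, 31, 34} → 5 additions
Total edits = 7 + 5 = 12

12


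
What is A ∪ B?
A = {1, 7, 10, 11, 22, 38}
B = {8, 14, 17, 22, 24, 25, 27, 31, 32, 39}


Set A = {1, 7, 10, 11, 22, 38}
Set B = {8, 14, 17, 22, 24, 25, 27, 31, 32, 39}
A ∪ B includes all elements in either set.
Elements from A: {1, 7, 10, 11, 22, 38}
Elements from B not already included: {8, 14, 17, 24, 25, 27, 31, 32, 39}
A ∪ B = {1, 7, 8, 10, 11, 14, 17, 22, 24, 25, 27, 31, 32, 38, 39}

{1, 7, 8, 10, 11, 14, 17, 22, 24, 25, 27, 31, 32, 38, 39}


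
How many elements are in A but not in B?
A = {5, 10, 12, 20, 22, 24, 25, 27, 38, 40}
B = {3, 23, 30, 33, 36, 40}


Set A = {5, 10, 12, 20, 22, 24, 25, 27, 38, 40}
Set B = {3, 23, 30, 33, 36, 40}
A \ B = {5, 10, 12, 20, 22, 24, 25, 27, 38}
|A \ B| = 9

9


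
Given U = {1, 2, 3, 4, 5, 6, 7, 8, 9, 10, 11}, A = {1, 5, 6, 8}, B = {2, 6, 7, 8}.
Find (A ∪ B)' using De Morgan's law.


U = {1, 2, 3, 4, 5, 6, 7, 8, 9, 10, 11}
A = {1, 5, 6, 8}, B = {2, 6, 7, 8}
A ∪ B = {1, 2, 5, 6, 7, 8}
(A ∪ B)' = U \ (A ∪ B) = {3, 4, 9, 10, 11}
Verification via A' ∩ B': A' = {2, 3, 4, 7, 9, 10, 11}, B' = {1, 3, 4, 5, 9, 10, 11}
A' ∩ B' = {3, 4, 9, 10, 11} ✓

{3, 4, 9, 10, 11}


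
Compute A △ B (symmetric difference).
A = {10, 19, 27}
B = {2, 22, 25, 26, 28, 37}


Set A = {10, 19, 27}
Set B = {2, 22, 25, 26, 28, 37}
A △ B = (A \ B) ∪ (B \ A)
Elements in A but not B: {10, 19, 27}
Elements in B but not A: {2, 22, 25, 26, 28, 37}
A △ B = {2, 10, 19, 22, 25, 26, 27, 28, 37}

{2, 10, 19, 22, 25, 26, 27, 28, 37}


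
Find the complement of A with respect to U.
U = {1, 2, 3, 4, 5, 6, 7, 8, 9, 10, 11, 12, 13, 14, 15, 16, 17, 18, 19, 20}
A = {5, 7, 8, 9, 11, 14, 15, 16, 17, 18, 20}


Universal set U = {1, 2, 3, 4, 5, 6, 7, 8, 9, 10, 11, 12, 13, 14, 15, 16, 17, 18, 19, 20}
Set A = {5, 7, 8, 9, 11, 14, 15, 16, 17, 18, 20}
A' = U \ A = elements in U but not in A
Checking each element of U:
1 (not in A, include), 2 (not in A, include), 3 (not in A, include), 4 (not in A, include), 5 (in A, exclude), 6 (not in A, include), 7 (in A, exclude), 8 (in A, exclude), 9 (in A, exclude), 10 (not in A, include), 11 (in A, exclude), 12 (not in A, include), 13 (not in A, include), 14 (in A, exclude), 15 (in A, exclude), 16 (in A, exclude), 17 (in A, exclude), 18 (in A, exclude), 19 (not in A, include), 20 (in A, exclude)
A' = {1, 2, 3, 4, 6, 10, 12, 13, 19}

{1, 2, 3, 4, 6, 10, 12, 13, 19}


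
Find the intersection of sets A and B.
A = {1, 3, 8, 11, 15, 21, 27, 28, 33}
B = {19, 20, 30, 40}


Set A = {1, 3, 8, 11, 15, 21, 27, 28, 33}
Set B = {19, 20, 30, 40}
A ∩ B includes only elements in both sets.
Check each element of A against B:
1 ✗, 3 ✗, 8 ✗, 11 ✗, 15 ✗, 21 ✗, 27 ✗, 28 ✗, 33 ✗
A ∩ B = {}

{}


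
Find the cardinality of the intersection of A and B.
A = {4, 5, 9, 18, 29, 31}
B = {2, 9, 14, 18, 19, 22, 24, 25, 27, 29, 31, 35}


Set A = {4, 5, 9, 18, 29, 31}
Set B = {2, 9, 14, 18, 19, 22, 24, 25, 27, 29, 31, 35}
A ∩ B = {9, 18, 29, 31}
|A ∩ B| = 4

4


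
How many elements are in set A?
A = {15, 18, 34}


Set A = {15, 18, 34}
Listing elements: 15, 18, 34
Counting: 3 elements
|A| = 3

3


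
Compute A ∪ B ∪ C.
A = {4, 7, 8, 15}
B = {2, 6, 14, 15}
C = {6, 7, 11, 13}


Set A = {4, 7, 8, 15}
Set B = {2, 6, 14, 15}
Set C = {6, 7, 11, 13}
First, A ∪ B = {2, 4, 6, 7, 8, 14, 15}
Then, (A ∪ B) ∪ C = {2, 4, 6, 7, 8, 11, 13, 14, 15}

{2, 4, 6, 7, 8, 11, 13, 14, 15}


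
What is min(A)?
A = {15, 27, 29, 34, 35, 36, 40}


Set A = {15, 27, 29, 34, 35, 36, 40}
Elements in ascending order: 15, 27, 29, 34, 35, 36, 40
The smallest element is 15.

15


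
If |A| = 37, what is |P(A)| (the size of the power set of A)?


The set has 37 elements.
The power set contains all possible subsets.
|P(A)| = 2^|A| = 2^37 = 137438953472

137438953472


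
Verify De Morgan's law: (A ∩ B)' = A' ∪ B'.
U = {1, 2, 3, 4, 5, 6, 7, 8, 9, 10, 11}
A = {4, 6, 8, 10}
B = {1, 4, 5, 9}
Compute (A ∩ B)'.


U = {1, 2, 3, 4, 5, 6, 7, 8, 9, 10, 11}
A = {4, 6, 8, 10}, B = {1, 4, 5, 9}
A ∩ B = {4}
(A ∩ B)' = U \ (A ∩ B) = {1, 2, 3, 5, 6, 7, 8, 9, 10, 11}
Verification via A' ∪ B': A' = {1, 2, 3, 5, 7, 9, 11}, B' = {2, 3, 6, 7, 8, 10, 11}
A' ∪ B' = {1, 2, 3, 5, 6, 7, 8, 9, 10, 11} ✓

{1, 2, 3, 5, 6, 7, 8, 9, 10, 11}


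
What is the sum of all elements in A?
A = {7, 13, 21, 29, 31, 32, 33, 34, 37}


Set A = {7, 13, 21, 29, 31, 32, 33, 34, 37}
Sum = 7 + 13 + 21 + 29 + 31 + 32 + 33 + 34 + 37 = 237

237


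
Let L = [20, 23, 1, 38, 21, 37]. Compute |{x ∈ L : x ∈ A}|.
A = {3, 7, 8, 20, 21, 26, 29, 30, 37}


Set A = {3, 7, 8, 20, 21, 26, 29, 30, 37}
Candidates: [20, 23, 1, 38, 21, 37]
Check each candidate:
20 ∈ A, 23 ∉ A, 1 ∉ A, 38 ∉ A, 21 ∈ A, 37 ∈ A
Count of candidates in A: 3

3


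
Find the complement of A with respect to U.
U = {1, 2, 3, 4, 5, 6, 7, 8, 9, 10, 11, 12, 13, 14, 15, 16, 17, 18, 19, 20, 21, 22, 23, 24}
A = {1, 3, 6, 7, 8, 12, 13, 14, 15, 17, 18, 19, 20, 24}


Universal set U = {1, 2, 3, 4, 5, 6, 7, 8, 9, 10, 11, 12, 13, 14, 15, 16, 17, 18, 19, 20, 21, 22, 23, 24}
Set A = {1, 3, 6, 7, 8, 12, 13, 14, 15, 17, 18, 19, 20, 24}
A' = U \ A = elements in U but not in A
Checking each element of U:
1 (in A, exclude), 2 (not in A, include), 3 (in A, exclude), 4 (not in A, include), 5 (not in A, include), 6 (in A, exclude), 7 (in A, exclude), 8 (in A, exclude), 9 (not in A, include), 10 (not in A, include), 11 (not in A, include), 12 (in A, exclude), 13 (in A, exclude), 14 (in A, exclude), 15 (in A, exclude), 16 (not in A, include), 17 (in A, exclude), 18 (in A, exclude), 19 (in A, exclude), 20 (in A, exclude), 21 (not in A, include), 22 (not in A, include), 23 (not in A, include), 24 (in A, exclude)
A' = {2, 4, 5, 9, 10, 11, 16, 21, 22, 23}

{2, 4, 5, 9, 10, 11, 16, 21, 22, 23}


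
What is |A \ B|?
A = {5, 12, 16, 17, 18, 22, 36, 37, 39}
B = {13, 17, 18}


Set A = {5, 12, 16, 17, 18, 22, 36, 37, 39}
Set B = {13, 17, 18}
A \ B = {5, 12, 16, 22, 36, 37, 39}
|A \ B| = 7

7


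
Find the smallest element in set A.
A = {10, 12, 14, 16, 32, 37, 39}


Set A = {10, 12, 14, 16, 32, 37, 39}
Elements in ascending order: 10, 12, 14, 16, 32, 37, 39
The smallest element is 10.

10


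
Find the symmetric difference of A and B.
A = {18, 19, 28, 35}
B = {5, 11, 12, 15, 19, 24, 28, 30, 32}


Set A = {18, 19, 28, 35}
Set B = {5, 11, 12, 15, 19, 24, 28, 30, 32}
A △ B = (A \ B) ∪ (B \ A)
Elements in A but not B: {18, 35}
Elements in B but not A: {5, 11, 12, 15, 24, 30, 32}
A △ B = {5, 11, 12, 15, 18, 24, 30, 32, 35}

{5, 11, 12, 15, 18, 24, 30, 32, 35}


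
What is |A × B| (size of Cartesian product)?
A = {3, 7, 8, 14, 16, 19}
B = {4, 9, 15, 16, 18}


Set A = {3, 7, 8, 14, 16, 19} has 6 elements.
Set B = {4, 9, 15, 16, 18} has 5 elements.
|A × B| = |A| × |B| = 6 × 5 = 30

30


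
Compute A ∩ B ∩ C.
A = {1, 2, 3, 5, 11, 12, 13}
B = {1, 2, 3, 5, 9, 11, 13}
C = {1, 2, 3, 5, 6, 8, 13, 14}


Set A = {1, 2, 3, 5, 11, 12, 13}
Set B = {1, 2, 3, 5, 9, 11, 13}
Set C = {1, 2, 3, 5, 6, 8, 13, 14}
First, A ∩ B = {1, 2, 3, 5, 11, 13}
Then, (A ∩ B) ∩ C = {1, 2, 3, 5, 13}

{1, 2, 3, 5, 13}


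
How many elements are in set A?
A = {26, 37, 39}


Set A = {26, 37, 39}
Listing elements: 26, 37, 39
Counting: 3 elements
|A| = 3

3


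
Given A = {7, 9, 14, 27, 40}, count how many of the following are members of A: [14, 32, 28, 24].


Set A = {7, 9, 14, 27, 40}
Candidates: [14, 32, 28, 24]
Check each candidate:
14 ∈ A, 32 ∉ A, 28 ∉ A, 24 ∉ A
Count of candidates in A: 1

1


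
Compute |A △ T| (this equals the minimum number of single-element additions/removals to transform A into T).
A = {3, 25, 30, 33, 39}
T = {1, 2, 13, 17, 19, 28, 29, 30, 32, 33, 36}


Set A = {3, 25, 30, 33, 39}
Set T = {1, 2, 13, 17, 19, 28, 29, 30, 32, 33, 36}
Elements to remove from A (in A, not in T): {3, 25, 39} → 3 removals
Elements to add to A (in T, not in A): {1, 2, 13, 17, 19, 28, 29, 32, 36} → 9 additions
Total edits = 3 + 9 = 12

12


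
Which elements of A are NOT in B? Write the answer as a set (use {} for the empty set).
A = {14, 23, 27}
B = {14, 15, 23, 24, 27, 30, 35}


Set A = {14, 23, 27}
Set B = {14, 15, 23, 24, 27, 30, 35}
Check each element of A against B:
14 ∈ B, 23 ∈ B, 27 ∈ B
Elements of A not in B: {}

{}


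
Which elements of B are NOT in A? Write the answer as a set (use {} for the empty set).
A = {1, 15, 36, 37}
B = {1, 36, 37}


Set A = {1, 15, 36, 37}
Set B = {1, 36, 37}
Check each element of B against A:
1 ∈ A, 36 ∈ A, 37 ∈ A
Elements of B not in A: {}

{}


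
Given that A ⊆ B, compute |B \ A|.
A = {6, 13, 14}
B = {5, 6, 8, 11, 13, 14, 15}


Set A = {6, 13, 14}, |A| = 3
Set B = {5, 6, 8, 11, 13, 14, 15}, |B| = 7
Since A ⊆ B: B \ A = {5, 8, 11, 15}
|B| - |A| = 7 - 3 = 4

4


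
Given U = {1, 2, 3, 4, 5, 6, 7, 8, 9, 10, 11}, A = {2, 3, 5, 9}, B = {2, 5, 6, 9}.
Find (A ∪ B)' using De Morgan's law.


U = {1, 2, 3, 4, 5, 6, 7, 8, 9, 10, 11}
A = {2, 3, 5, 9}, B = {2, 5, 6, 9}
A ∪ B = {2, 3, 5, 6, 9}
(A ∪ B)' = U \ (A ∪ B) = {1, 4, 7, 8, 10, 11}
Verification via A' ∩ B': A' = {1, 4, 6, 7, 8, 10, 11}, B' = {1, 3, 4, 7, 8, 10, 11}
A' ∩ B' = {1, 4, 7, 8, 10, 11} ✓

{1, 4, 7, 8, 10, 11}


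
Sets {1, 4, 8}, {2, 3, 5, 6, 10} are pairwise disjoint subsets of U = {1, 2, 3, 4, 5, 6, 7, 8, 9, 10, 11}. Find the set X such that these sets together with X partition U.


U = {1, 2, 3, 4, 5, 6, 7, 8, 9, 10, 11}
Shown blocks: {1, 4, 8}, {2, 3, 5, 6, 10}
A partition's blocks are pairwise disjoint and cover U, so the missing block = U \ (union of shown blocks).
Union of shown blocks: {1, 2, 3, 4, 5, 6, 8, 10}
Missing block = U \ (union) = {7, 9, 11}

{7, 9, 11}


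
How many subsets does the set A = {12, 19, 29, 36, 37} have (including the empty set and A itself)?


Set A = {12, 19, 29, 36, 37}
|A| = 5
The power set P(A) contains all subsets of A.
|P(A)| = 2^|A| = 2^5 = 32

32


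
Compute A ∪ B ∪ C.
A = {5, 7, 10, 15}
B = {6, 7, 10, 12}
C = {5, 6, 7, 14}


Set A = {5, 7, 10, 15}
Set B = {6, 7, 10, 12}
Set C = {5, 6, 7, 14}
First, A ∪ B = {5, 6, 7, 10, 12, 15}
Then, (A ∪ B) ∪ C = {5, 6, 7, 10, 12, 14, 15}

{5, 6, 7, 10, 12, 14, 15}


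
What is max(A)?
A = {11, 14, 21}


Set A = {11, 14, 21}
Elements in ascending order: 11, 14, 21
The largest element is 21.

21


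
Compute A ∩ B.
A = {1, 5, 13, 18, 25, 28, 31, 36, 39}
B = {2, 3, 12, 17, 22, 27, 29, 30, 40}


Set A = {1, 5, 13, 18, 25, 28, 31, 36, 39}
Set B = {2, 3, 12, 17, 22, 27, 29, 30, 40}
A ∩ B includes only elements in both sets.
Check each element of A against B:
1 ✗, 5 ✗, 13 ✗, 18 ✗, 25 ✗, 28 ✗, 31 ✗, 36 ✗, 39 ✗
A ∩ B = {}

{}


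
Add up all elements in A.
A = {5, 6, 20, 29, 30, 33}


Set A = {5, 6, 20, 29, 30, 33}
Sum = 5 + 6 + 20 + 29 + 30 + 33 = 123

123


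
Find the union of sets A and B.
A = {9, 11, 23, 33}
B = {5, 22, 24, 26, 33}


Set A = {9, 11, 23, 33}
Set B = {5, 22, 24, 26, 33}
A ∪ B includes all elements in either set.
Elements from A: {9, 11, 23, 33}
Elements from B not already included: {5, 22, 24, 26}
A ∪ B = {5, 9, 11, 22, 23, 24, 26, 33}

{5, 9, 11, 22, 23, 24, 26, 33}


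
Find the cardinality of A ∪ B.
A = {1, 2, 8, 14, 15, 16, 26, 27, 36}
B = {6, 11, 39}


Set A = {1, 2, 8, 14, 15, 16, 26, 27, 36}, |A| = 9
Set B = {6, 11, 39}, |B| = 3
A ∩ B = {}, |A ∩ B| = 0
|A ∪ B| = |A| + |B| - |A ∩ B| = 9 + 3 - 0 = 12

12


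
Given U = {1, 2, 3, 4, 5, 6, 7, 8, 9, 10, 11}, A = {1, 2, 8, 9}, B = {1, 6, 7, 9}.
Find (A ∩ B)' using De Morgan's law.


U = {1, 2, 3, 4, 5, 6, 7, 8, 9, 10, 11}
A = {1, 2, 8, 9}, B = {1, 6, 7, 9}
A ∩ B = {1, 9}
(A ∩ B)' = U \ (A ∩ B) = {2, 3, 4, 5, 6, 7, 8, 10, 11}
Verification via A' ∪ B': A' = {3, 4, 5, 6, 7, 10, 11}, B' = {2, 3, 4, 5, 8, 10, 11}
A' ∪ B' = {2, 3, 4, 5, 6, 7, 8, 10, 11} ✓

{2, 3, 4, 5, 6, 7, 8, 10, 11}


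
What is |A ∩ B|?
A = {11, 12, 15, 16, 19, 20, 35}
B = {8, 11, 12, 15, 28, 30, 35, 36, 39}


Set A = {11, 12, 15, 16, 19, 20, 35}
Set B = {8, 11, 12, 15, 28, 30, 35, 36, 39}
A ∩ B = {11, 12, 15, 35}
|A ∩ B| = 4

4


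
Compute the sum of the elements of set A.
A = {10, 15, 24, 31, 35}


Set A = {10, 15, 24, 31, 35}
Sum = 10 + 15 + 24 + 31 + 35 = 115

115


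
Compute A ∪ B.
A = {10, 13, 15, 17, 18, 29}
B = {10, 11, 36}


Set A = {10, 13, 15, 17, 18, 29}
Set B = {10, 11, 36}
A ∪ B includes all elements in either set.
Elements from A: {10, 13, 15, 17, 18, 29}
Elements from B not already included: {11, 36}
A ∪ B = {10, 11, 13, 15, 17, 18, 29, 36}

{10, 11, 13, 15, 17, 18, 29, 36}


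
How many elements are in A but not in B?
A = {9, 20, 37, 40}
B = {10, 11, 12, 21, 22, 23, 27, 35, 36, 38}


Set A = {9, 20, 37, 40}
Set B = {10, 11, 12, 21, 22, 23, 27, 35, 36, 38}
A \ B = {9, 20, 37, 40}
|A \ B| = 4

4


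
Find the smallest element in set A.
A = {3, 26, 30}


Set A = {3, 26, 30}
Elements in ascending order: 3, 26, 30
The smallest element is 3.

3


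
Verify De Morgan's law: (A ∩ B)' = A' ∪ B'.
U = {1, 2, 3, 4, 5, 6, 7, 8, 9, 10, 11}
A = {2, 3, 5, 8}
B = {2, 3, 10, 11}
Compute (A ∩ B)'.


U = {1, 2, 3, 4, 5, 6, 7, 8, 9, 10, 11}
A = {2, 3, 5, 8}, B = {2, 3, 10, 11}
A ∩ B = {2, 3}
(A ∩ B)' = U \ (A ∩ B) = {1, 4, 5, 6, 7, 8, 9, 10, 11}
Verification via A' ∪ B': A' = {1, 4, 6, 7, 9, 10, 11}, B' = {1, 4, 5, 6, 7, 8, 9}
A' ∪ B' = {1, 4, 5, 6, 7, 8, 9, 10, 11} ✓

{1, 4, 5, 6, 7, 8, 9, 10, 11}


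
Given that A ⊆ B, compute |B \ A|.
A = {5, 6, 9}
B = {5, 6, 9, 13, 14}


Set A = {5, 6, 9}, |A| = 3
Set B = {5, 6, 9, 13, 14}, |B| = 5
Since A ⊆ B: B \ A = {13, 14}
|B| - |A| = 5 - 3 = 2

2


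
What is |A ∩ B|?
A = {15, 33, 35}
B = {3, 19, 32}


Set A = {15, 33, 35}
Set B = {3, 19, 32}
A ∩ B = {}
|A ∩ B| = 0

0


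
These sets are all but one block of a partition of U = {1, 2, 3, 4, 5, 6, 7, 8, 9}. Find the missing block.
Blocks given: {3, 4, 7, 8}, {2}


U = {1, 2, 3, 4, 5, 6, 7, 8, 9}
Shown blocks: {3, 4, 7, 8}, {2}
A partition's blocks are pairwise disjoint and cover U, so the missing block = U \ (union of shown blocks).
Union of shown blocks: {2, 3, 4, 7, 8}
Missing block = U \ (union) = {1, 5, 6, 9}

{1, 5, 6, 9}


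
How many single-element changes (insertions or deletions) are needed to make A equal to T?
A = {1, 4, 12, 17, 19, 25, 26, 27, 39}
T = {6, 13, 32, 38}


Set A = {1, 4, 12, 17, 19, 25, 26, 27, 39}
Set T = {6, 13, 32, 38}
Elements to remove from A (in A, not in T): {1, 4, 12, 17, 19, 25, 26, 27, 39} → 9 removals
Elements to add to A (in T, not in A): {6, 13, 32, 38} → 4 additions
Total edits = 9 + 4 = 13

13


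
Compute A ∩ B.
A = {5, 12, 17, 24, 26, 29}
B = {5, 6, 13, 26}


Set A = {5, 12, 17, 24, 26, 29}
Set B = {5, 6, 13, 26}
A ∩ B includes only elements in both sets.
Check each element of A against B:
5 ✓, 12 ✗, 17 ✗, 24 ✗, 26 ✓, 29 ✗
A ∩ B = {5, 26}

{5, 26}


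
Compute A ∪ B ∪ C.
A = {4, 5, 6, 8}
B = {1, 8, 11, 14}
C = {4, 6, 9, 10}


Set A = {4, 5, 6, 8}
Set B = {1, 8, 11, 14}
Set C = {4, 6, 9, 10}
First, A ∪ B = {1, 4, 5, 6, 8, 11, 14}
Then, (A ∪ B) ∪ C = {1, 4, 5, 6, 8, 9, 10, 11, 14}

{1, 4, 5, 6, 8, 9, 10, 11, 14}


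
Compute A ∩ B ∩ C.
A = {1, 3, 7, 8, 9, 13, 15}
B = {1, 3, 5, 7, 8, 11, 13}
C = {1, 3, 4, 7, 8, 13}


Set A = {1, 3, 7, 8, 9, 13, 15}
Set B = {1, 3, 5, 7, 8, 11, 13}
Set C = {1, 3, 4, 7, 8, 13}
First, A ∩ B = {1, 3, 7, 8, 13}
Then, (A ∩ B) ∩ C = {1, 3, 7, 8, 13}

{1, 3, 7, 8, 13}


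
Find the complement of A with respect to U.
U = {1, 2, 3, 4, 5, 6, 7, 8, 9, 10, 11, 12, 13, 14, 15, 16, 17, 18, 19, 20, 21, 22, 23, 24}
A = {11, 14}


Universal set U = {1, 2, 3, 4, 5, 6, 7, 8, 9, 10, 11, 12, 13, 14, 15, 16, 17, 18, 19, 20, 21, 22, 23, 24}
Set A = {11, 14}
A' = U \ A = elements in U but not in A
Checking each element of U:
1 (not in A, include), 2 (not in A, include), 3 (not in A, include), 4 (not in A, include), 5 (not in A, include), 6 (not in A, include), 7 (not in A, include), 8 (not in A, include), 9 (not in A, include), 10 (not in A, include), 11 (in A, exclude), 12 (not in A, include), 13 (not in A, include), 14 (in A, exclude), 15 (not in A, include), 16 (not in A, include), 17 (not in A, include), 18 (not in A, include), 19 (not in A, include), 20 (not in A, include), 21 (not in A, include), 22 (not in A, include), 23 (not in A, include), 24 (not in A, include)
A' = {1, 2, 3, 4, 5, 6, 7, 8, 9, 10, 12, 13, 15, 16, 17, 18, 19, 20, 21, 22, 23, 24}

{1, 2, 3, 4, 5, 6, 7, 8, 9, 10, 12, 13, 15, 16, 17, 18, 19, 20, 21, 22, 23, 24}


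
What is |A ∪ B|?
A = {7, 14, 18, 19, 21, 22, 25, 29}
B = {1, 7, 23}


Set A = {7, 14, 18, 19, 21, 22, 25, 29}, |A| = 8
Set B = {1, 7, 23}, |B| = 3
A ∩ B = {7}, |A ∩ B| = 1
|A ∪ B| = |A| + |B| - |A ∩ B| = 8 + 3 - 1 = 10

10


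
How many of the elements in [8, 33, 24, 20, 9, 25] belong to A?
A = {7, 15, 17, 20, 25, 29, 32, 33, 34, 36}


Set A = {7, 15, 17, 20, 25, 29, 32, 33, 34, 36}
Candidates: [8, 33, 24, 20, 9, 25]
Check each candidate:
8 ∉ A, 33 ∈ A, 24 ∉ A, 20 ∈ A, 9 ∉ A, 25 ∈ A
Count of candidates in A: 3

3


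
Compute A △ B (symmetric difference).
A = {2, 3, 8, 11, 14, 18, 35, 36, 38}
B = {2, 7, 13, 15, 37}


Set A = {2, 3, 8, 11, 14, 18, 35, 36, 38}
Set B = {2, 7, 13, 15, 37}
A △ B = (A \ B) ∪ (B \ A)
Elements in A but not B: {3, 8, 11, 14, 18, 35, 36, 38}
Elements in B but not A: {7, 13, 15, 37}
A △ B = {3, 7, 8, 11, 13, 14, 15, 18, 35, 36, 37, 38}

{3, 7, 8, 11, 13, 14, 15, 18, 35, 36, 37, 38}


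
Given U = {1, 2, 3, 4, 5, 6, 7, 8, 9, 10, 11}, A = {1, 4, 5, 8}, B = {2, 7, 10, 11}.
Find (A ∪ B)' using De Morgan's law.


U = {1, 2, 3, 4, 5, 6, 7, 8, 9, 10, 11}
A = {1, 4, 5, 8}, B = {2, 7, 10, 11}
A ∪ B = {1, 2, 4, 5, 7, 8, 10, 11}
(A ∪ B)' = U \ (A ∪ B) = {3, 6, 9}
Verification via A' ∩ B': A' = {2, 3, 6, 7, 9, 10, 11}, B' = {1, 3, 4, 5, 6, 8, 9}
A' ∩ B' = {3, 6, 9} ✓

{3, 6, 9}


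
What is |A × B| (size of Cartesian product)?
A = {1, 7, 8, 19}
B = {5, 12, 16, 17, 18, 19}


Set A = {1, 7, 8, 19} has 4 elements.
Set B = {5, 12, 16, 17, 18, 19} has 6 elements.
|A × B| = |A| × |B| = 4 × 6 = 24

24


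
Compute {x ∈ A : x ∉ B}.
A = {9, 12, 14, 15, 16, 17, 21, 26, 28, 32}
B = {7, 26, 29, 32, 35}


Set A = {9, 12, 14, 15, 16, 17, 21, 26, 28, 32}
Set B = {7, 26, 29, 32, 35}
Check each element of A against B:
9 ∉ B (include), 12 ∉ B (include), 14 ∉ B (include), 15 ∉ B (include), 16 ∉ B (include), 17 ∉ B (include), 21 ∉ B (include), 26 ∈ B, 28 ∉ B (include), 32 ∈ B
Elements of A not in B: {9, 12, 14, 15, 16, 17, 21, 28}

{9, 12, 14, 15, 16, 17, 21, 28}


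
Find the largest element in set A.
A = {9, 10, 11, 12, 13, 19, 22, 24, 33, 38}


Set A = {9, 10, 11, 12, 13, 19, 22, 24, 33, 38}
Elements in ascending order: 9, 10, 11, 12, 13, 19, 22, 24, 33, 38
The largest element is 38.

38


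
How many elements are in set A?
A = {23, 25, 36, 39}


Set A = {23, 25, 36, 39}
Listing elements: 23, 25, 36, 39
Counting: 4 elements
|A| = 4

4


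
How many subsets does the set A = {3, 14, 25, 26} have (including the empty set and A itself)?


Set A = {3, 14, 25, 26}
|A| = 4
The power set P(A) contains all subsets of A.
|P(A)| = 2^|A| = 2^4 = 16

16


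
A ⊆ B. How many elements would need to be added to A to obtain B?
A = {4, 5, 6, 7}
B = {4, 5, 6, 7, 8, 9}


Set A = {4, 5, 6, 7}, |A| = 4
Set B = {4, 5, 6, 7, 8, 9}, |B| = 6
Since A ⊆ B: B \ A = {8, 9}
|B| - |A| = 6 - 4 = 2

2


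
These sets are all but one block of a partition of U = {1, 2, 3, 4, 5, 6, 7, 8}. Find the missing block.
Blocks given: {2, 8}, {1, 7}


U = {1, 2, 3, 4, 5, 6, 7, 8}
Shown blocks: {2, 8}, {1, 7}
A partition's blocks are pairwise disjoint and cover U, so the missing block = U \ (union of shown blocks).
Union of shown blocks: {1, 2, 7, 8}
Missing block = U \ (union) = {3, 4, 5, 6}

{3, 4, 5, 6}


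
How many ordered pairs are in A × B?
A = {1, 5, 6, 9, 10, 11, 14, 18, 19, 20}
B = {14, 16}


Set A = {1, 5, 6, 9, 10, 11, 14, 18, 19, 20} has 10 elements.
Set B = {14, 16} has 2 elements.
|A × B| = |A| × |B| = 10 × 2 = 20

20


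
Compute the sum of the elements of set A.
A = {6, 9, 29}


Set A = {6, 9, 29}
Sum = 6 + 9 + 29 = 44

44


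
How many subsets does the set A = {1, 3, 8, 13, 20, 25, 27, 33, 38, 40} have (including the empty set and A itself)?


Set A = {1, 3, 8, 13, 20, 25, 27, 33, 38, 40}
|A| = 10
The power set P(A) contains all subsets of A.
|P(A)| = 2^|A| = 2^10 = 1024

1024


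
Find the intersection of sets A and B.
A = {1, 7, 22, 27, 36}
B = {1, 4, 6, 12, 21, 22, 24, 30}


Set A = {1, 7, 22, 27, 36}
Set B = {1, 4, 6, 12, 21, 22, 24, 30}
A ∩ B includes only elements in both sets.
Check each element of A against B:
1 ✓, 7 ✗, 22 ✓, 27 ✗, 36 ✗
A ∩ B = {1, 22}

{1, 22}


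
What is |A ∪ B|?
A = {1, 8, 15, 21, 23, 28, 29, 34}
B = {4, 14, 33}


Set A = {1, 8, 15, 21, 23, 28, 29, 34}, |A| = 8
Set B = {4, 14, 33}, |B| = 3
A ∩ B = {}, |A ∩ B| = 0
|A ∪ B| = |A| + |B| - |A ∩ B| = 8 + 3 - 0 = 11

11


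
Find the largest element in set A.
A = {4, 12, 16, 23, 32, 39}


Set A = {4, 12, 16, 23, 32, 39}
Elements in ascending order: 4, 12, 16, 23, 32, 39
The largest element is 39.

39


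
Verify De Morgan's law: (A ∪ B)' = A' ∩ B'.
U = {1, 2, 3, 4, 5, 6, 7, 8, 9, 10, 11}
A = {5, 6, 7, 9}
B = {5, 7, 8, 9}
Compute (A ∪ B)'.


U = {1, 2, 3, 4, 5, 6, 7, 8, 9, 10, 11}
A = {5, 6, 7, 9}, B = {5, 7, 8, 9}
A ∪ B = {5, 6, 7, 8, 9}
(A ∪ B)' = U \ (A ∪ B) = {1, 2, 3, 4, 10, 11}
Verification via A' ∩ B': A' = {1, 2, 3, 4, 8, 10, 11}, B' = {1, 2, 3, 4, 6, 10, 11}
A' ∩ B' = {1, 2, 3, 4, 10, 11} ✓

{1, 2, 3, 4, 10, 11}


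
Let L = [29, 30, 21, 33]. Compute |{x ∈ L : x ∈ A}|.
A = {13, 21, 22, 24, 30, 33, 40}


Set A = {13, 21, 22, 24, 30, 33, 40}
Candidates: [29, 30, 21, 33]
Check each candidate:
29 ∉ A, 30 ∈ A, 21 ∈ A, 33 ∈ A
Count of candidates in A: 3

3


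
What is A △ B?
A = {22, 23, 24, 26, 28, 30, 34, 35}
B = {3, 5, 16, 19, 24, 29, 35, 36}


Set A = {22, 23, 24, 26, 28, 30, 34, 35}
Set B = {3, 5, 16, 19, 24, 29, 35, 36}
A △ B = (A \ B) ∪ (B \ A)
Elements in A but not B: {22, 23, 26, 28, 30, 34}
Elements in B but not A: {3, 5, 16, 19, 29, 36}
A △ B = {3, 5, 16, 19, 22, 23, 26, 28, 29, 30, 34, 36}

{3, 5, 16, 19, 22, 23, 26, 28, 29, 30, 34, 36}


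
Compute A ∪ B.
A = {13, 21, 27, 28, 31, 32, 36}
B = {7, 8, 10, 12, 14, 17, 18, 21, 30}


Set A = {13, 21, 27, 28, 31, 32, 36}
Set B = {7, 8, 10, 12, 14, 17, 18, 21, 30}
A ∪ B includes all elements in either set.
Elements from A: {13, 21, 27, 28, 31, 32, 36}
Elements from B not already included: {7, 8, 10, 12, 14, 17, 18, 30}
A ∪ B = {7, 8, 10, 12, 13, 14, 17, 18, 21, 27, 28, 30, 31, 32, 36}

{7, 8, 10, 12, 13, 14, 17, 18, 21, 27, 28, 30, 31, 32, 36}


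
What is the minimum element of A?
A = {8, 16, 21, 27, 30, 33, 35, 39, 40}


Set A = {8, 16, 21, 27, 30, 33, 35, 39, 40}
Elements in ascending order: 8, 16, 21, 27, 30, 33, 35, 39, 40
The smallest element is 8.

8


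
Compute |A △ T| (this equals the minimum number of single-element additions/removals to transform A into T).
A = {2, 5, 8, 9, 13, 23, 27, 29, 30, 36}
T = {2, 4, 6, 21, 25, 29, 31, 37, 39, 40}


Set A = {2, 5, 8, 9, 13, 23, 27, 29, 30, 36}
Set T = {2, 4, 6, 21, 25, 29, 31, 37, 39, 40}
Elements to remove from A (in A, not in T): {5, 8, 9, 13, 23, 27, 30, 36} → 8 removals
Elements to add to A (in T, not in A): {4, 6, 21, 25, 31, 37, 39, 40} → 8 additions
Total edits = 8 + 8 = 16

16


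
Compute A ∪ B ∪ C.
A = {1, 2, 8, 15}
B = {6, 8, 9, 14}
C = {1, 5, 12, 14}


Set A = {1, 2, 8, 15}
Set B = {6, 8, 9, 14}
Set C = {1, 5, 12, 14}
First, A ∪ B = {1, 2, 6, 8, 9, 14, 15}
Then, (A ∪ B) ∪ C = {1, 2, 5, 6, 8, 9, 12, 14, 15}

{1, 2, 5, 6, 8, 9, 12, 14, 15}


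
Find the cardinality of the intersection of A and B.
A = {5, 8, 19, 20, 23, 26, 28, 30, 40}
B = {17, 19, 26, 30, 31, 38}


Set A = {5, 8, 19, 20, 23, 26, 28, 30, 40}
Set B = {17, 19, 26, 30, 31, 38}
A ∩ B = {19, 26, 30}
|A ∩ B| = 3

3


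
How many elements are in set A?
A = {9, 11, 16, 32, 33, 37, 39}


Set A = {9, 11, 16, 32, 33, 37, 39}
Listing elements: 9, 11, 16, 32, 33, 37, 39
Counting: 7 elements
|A| = 7

7


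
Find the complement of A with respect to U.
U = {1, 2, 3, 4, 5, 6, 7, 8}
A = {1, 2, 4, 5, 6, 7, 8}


Universal set U = {1, 2, 3, 4, 5, 6, 7, 8}
Set A = {1, 2, 4, 5, 6, 7, 8}
A' = U \ A = elements in U but not in A
Checking each element of U:
1 (in A, exclude), 2 (in A, exclude), 3 (not in A, include), 4 (in A, exclude), 5 (in A, exclude), 6 (in A, exclude), 7 (in A, exclude), 8 (in A, exclude)
A' = {3}

{3}


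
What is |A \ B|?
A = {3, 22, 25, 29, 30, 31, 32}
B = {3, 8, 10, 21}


Set A = {3, 22, 25, 29, 30, 31, 32}
Set B = {3, 8, 10, 21}
A \ B = {22, 25, 29, 30, 31, 32}
|A \ B| = 6

6


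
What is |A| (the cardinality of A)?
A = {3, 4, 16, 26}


Set A = {3, 4, 16, 26}
Listing elements: 3, 4, 16, 26
Counting: 4 elements
|A| = 4

4


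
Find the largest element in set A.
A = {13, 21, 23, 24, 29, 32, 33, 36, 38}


Set A = {13, 21, 23, 24, 29, 32, 33, 36, 38}
Elements in ascending order: 13, 21, 23, 24, 29, 32, 33, 36, 38
The largest element is 38.

38


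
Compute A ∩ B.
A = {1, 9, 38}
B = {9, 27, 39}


Set A = {1, 9, 38}
Set B = {9, 27, 39}
A ∩ B includes only elements in both sets.
Check each element of A against B:
1 ✗, 9 ✓, 38 ✗
A ∩ B = {9}

{9}


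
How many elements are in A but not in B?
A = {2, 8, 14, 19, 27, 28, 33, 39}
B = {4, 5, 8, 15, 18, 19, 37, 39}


Set A = {2, 8, 14, 19, 27, 28, 33, 39}
Set B = {4, 5, 8, 15, 18, 19, 37, 39}
A \ B = {2, 14, 27, 28, 33}
|A \ B| = 5

5


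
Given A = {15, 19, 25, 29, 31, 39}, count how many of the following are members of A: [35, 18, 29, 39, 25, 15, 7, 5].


Set A = {15, 19, 25, 29, 31, 39}
Candidates: [35, 18, 29, 39, 25, 15, 7, 5]
Check each candidate:
35 ∉ A, 18 ∉ A, 29 ∈ A, 39 ∈ A, 25 ∈ A, 15 ∈ A, 7 ∉ A, 5 ∉ A
Count of candidates in A: 4

4


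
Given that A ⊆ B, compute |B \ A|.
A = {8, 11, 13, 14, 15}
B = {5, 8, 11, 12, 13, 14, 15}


Set A = {8, 11, 13, 14, 15}, |A| = 5
Set B = {5, 8, 11, 12, 13, 14, 15}, |B| = 7
Since A ⊆ B: B \ A = {5, 12}
|B| - |A| = 7 - 5 = 2

2


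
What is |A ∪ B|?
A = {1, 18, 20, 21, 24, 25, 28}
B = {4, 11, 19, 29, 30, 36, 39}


Set A = {1, 18, 20, 21, 24, 25, 28}, |A| = 7
Set B = {4, 11, 19, 29, 30, 36, 39}, |B| = 7
A ∩ B = {}, |A ∩ B| = 0
|A ∪ B| = |A| + |B| - |A ∩ B| = 7 + 7 - 0 = 14

14


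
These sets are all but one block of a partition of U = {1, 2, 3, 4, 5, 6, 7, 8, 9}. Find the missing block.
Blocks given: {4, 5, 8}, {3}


U = {1, 2, 3, 4, 5, 6, 7, 8, 9}
Shown blocks: {4, 5, 8}, {3}
A partition's blocks are pairwise disjoint and cover U, so the missing block = U \ (union of shown blocks).
Union of shown blocks: {3, 4, 5, 8}
Missing block = U \ (union) = {1, 2, 6, 7, 9}

{1, 2, 6, 7, 9}


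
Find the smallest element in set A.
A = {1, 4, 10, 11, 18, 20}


Set A = {1, 4, 10, 11, 18, 20}
Elements in ascending order: 1, 4, 10, 11, 18, 20
The smallest element is 1.

1


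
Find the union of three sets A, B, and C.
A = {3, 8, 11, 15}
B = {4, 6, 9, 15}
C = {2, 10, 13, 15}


Set A = {3, 8, 11, 15}
Set B = {4, 6, 9, 15}
Set C = {2, 10, 13, 15}
First, A ∪ B = {3, 4, 6, 8, 9, 11, 15}
Then, (A ∪ B) ∪ C = {2, 3, 4, 6, 8, 9, 10, 11, 13, 15}

{2, 3, 4, 6, 8, 9, 10, 11, 13, 15}


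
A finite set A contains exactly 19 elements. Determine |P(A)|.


The set has 19 elements.
The power set contains all possible subsets.
|P(A)| = 2^|A| = 2^19 = 524288

524288


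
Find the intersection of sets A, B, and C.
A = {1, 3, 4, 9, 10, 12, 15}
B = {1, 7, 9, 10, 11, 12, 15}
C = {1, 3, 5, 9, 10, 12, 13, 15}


Set A = {1, 3, 4, 9, 10, 12, 15}
Set B = {1, 7, 9, 10, 11, 12, 15}
Set C = {1, 3, 5, 9, 10, 12, 13, 15}
First, A ∩ B = {1, 9, 10, 12, 15}
Then, (A ∩ B) ∩ C = {1, 9, 10, 12, 15}

{1, 9, 10, 12, 15}


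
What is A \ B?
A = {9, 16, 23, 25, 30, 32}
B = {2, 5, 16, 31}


Set A = {9, 16, 23, 25, 30, 32}
Set B = {2, 5, 16, 31}
A \ B includes elements in A that are not in B.
Check each element of A:
9 (not in B, keep), 16 (in B, remove), 23 (not in B, keep), 25 (not in B, keep), 30 (not in B, keep), 32 (not in B, keep)
A \ B = {9, 23, 25, 30, 32}

{9, 23, 25, 30, 32}


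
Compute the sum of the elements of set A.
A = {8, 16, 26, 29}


Set A = {8, 16, 26, 29}
Sum = 8 + 16 + 26 + 29 = 79

79


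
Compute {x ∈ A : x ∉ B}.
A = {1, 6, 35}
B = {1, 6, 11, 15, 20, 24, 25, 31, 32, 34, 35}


Set A = {1, 6, 35}
Set B = {1, 6, 11, 15, 20, 24, 25, 31, 32, 34, 35}
Check each element of A against B:
1 ∈ B, 6 ∈ B, 35 ∈ B
Elements of A not in B: {}

{}


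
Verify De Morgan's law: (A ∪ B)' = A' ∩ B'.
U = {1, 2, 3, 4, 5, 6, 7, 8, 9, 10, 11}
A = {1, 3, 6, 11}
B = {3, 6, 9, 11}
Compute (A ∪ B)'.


U = {1, 2, 3, 4, 5, 6, 7, 8, 9, 10, 11}
A = {1, 3, 6, 11}, B = {3, 6, 9, 11}
A ∪ B = {1, 3, 6, 9, 11}
(A ∪ B)' = U \ (A ∪ B) = {2, 4, 5, 7, 8, 10}
Verification via A' ∩ B': A' = {2, 4, 5, 7, 8, 9, 10}, B' = {1, 2, 4, 5, 7, 8, 10}
A' ∩ B' = {2, 4, 5, 7, 8, 10} ✓

{2, 4, 5, 7, 8, 10}


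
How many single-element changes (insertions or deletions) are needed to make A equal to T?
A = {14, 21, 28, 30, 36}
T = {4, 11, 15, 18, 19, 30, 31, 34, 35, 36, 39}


Set A = {14, 21, 28, 30, 36}
Set T = {4, 11, 15, 18, 19, 30, 31, 34, 35, 36, 39}
Elements to remove from A (in A, not in T): {14, 21, 28} → 3 removals
Elements to add to A (in T, not in A): {4, 11, 15, 18, 19, 31, 34, 35, 39} → 9 additions
Total edits = 3 + 9 = 12

12


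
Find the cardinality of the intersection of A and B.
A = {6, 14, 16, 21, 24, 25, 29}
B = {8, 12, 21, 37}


Set A = {6, 14, 16, 21, 24, 25, 29}
Set B = {8, 12, 21, 37}
A ∩ B = {21}
|A ∩ B| = 1

1


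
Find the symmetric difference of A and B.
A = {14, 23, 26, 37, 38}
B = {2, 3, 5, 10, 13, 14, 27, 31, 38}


Set A = {14, 23, 26, 37, 38}
Set B = {2, 3, 5, 10, 13, 14, 27, 31, 38}
A △ B = (A \ B) ∪ (B \ A)
Elements in A but not B: {23, 26, 37}
Elements in B but not A: {2, 3, 5, 10, 13, 27, 31}
A △ B = {2, 3, 5, 10, 13, 23, 26, 27, 31, 37}

{2, 3, 5, 10, 13, 23, 26, 27, 31, 37}


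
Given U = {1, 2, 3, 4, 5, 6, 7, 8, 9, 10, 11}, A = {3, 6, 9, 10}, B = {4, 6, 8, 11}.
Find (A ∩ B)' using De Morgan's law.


U = {1, 2, 3, 4, 5, 6, 7, 8, 9, 10, 11}
A = {3, 6, 9, 10}, B = {4, 6, 8, 11}
A ∩ B = {6}
(A ∩ B)' = U \ (A ∩ B) = {1, 2, 3, 4, 5, 7, 8, 9, 10, 11}
Verification via A' ∪ B': A' = {1, 2, 4, 5, 7, 8, 11}, B' = {1, 2, 3, 5, 7, 9, 10}
A' ∪ B' = {1, 2, 3, 4, 5, 7, 8, 9, 10, 11} ✓

{1, 2, 3, 4, 5, 7, 8, 9, 10, 11}


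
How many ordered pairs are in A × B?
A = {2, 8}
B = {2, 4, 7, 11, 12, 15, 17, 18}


Set A = {2, 8} has 2 elements.
Set B = {2, 4, 7, 11, 12, 15, 17, 18} has 8 elements.
|A × B| = |A| × |B| = 2 × 8 = 16

16


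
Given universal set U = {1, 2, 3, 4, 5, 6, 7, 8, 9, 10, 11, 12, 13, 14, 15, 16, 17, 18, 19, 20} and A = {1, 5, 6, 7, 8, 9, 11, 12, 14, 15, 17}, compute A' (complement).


Universal set U = {1, 2, 3, 4, 5, 6, 7, 8, 9, 10, 11, 12, 13, 14, 15, 16, 17, 18, 19, 20}
Set A = {1, 5, 6, 7, 8, 9, 11, 12, 14, 15, 17}
A' = U \ A = elements in U but not in A
Checking each element of U:
1 (in A, exclude), 2 (not in A, include), 3 (not in A, include), 4 (not in A, include), 5 (in A, exclude), 6 (in A, exclude), 7 (in A, exclude), 8 (in A, exclude), 9 (in A, exclude), 10 (not in A, include), 11 (in A, exclude), 12 (in A, exclude), 13 (not in A, include), 14 (in A, exclude), 15 (in A, exclude), 16 (not in A, include), 17 (in A, exclude), 18 (not in A, include), 19 (not in A, include), 20 (not in A, include)
A' = {2, 3, 4, 10, 13, 16, 18, 19, 20}

{2, 3, 4, 10, 13, 16, 18, 19, 20}


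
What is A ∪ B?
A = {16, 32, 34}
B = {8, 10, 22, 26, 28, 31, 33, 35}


Set A = {16, 32, 34}
Set B = {8, 10, 22, 26, 28, 31, 33, 35}
A ∪ B includes all elements in either set.
Elements from A: {16, 32, 34}
Elements from B not already included: {8, 10, 22, 26, 28, 31, 33, 35}
A ∪ B = {8, 10, 16, 22, 26, 28, 31, 32, 33, 34, 35}

{8, 10, 16, 22, 26, 28, 31, 32, 33, 34, 35}
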